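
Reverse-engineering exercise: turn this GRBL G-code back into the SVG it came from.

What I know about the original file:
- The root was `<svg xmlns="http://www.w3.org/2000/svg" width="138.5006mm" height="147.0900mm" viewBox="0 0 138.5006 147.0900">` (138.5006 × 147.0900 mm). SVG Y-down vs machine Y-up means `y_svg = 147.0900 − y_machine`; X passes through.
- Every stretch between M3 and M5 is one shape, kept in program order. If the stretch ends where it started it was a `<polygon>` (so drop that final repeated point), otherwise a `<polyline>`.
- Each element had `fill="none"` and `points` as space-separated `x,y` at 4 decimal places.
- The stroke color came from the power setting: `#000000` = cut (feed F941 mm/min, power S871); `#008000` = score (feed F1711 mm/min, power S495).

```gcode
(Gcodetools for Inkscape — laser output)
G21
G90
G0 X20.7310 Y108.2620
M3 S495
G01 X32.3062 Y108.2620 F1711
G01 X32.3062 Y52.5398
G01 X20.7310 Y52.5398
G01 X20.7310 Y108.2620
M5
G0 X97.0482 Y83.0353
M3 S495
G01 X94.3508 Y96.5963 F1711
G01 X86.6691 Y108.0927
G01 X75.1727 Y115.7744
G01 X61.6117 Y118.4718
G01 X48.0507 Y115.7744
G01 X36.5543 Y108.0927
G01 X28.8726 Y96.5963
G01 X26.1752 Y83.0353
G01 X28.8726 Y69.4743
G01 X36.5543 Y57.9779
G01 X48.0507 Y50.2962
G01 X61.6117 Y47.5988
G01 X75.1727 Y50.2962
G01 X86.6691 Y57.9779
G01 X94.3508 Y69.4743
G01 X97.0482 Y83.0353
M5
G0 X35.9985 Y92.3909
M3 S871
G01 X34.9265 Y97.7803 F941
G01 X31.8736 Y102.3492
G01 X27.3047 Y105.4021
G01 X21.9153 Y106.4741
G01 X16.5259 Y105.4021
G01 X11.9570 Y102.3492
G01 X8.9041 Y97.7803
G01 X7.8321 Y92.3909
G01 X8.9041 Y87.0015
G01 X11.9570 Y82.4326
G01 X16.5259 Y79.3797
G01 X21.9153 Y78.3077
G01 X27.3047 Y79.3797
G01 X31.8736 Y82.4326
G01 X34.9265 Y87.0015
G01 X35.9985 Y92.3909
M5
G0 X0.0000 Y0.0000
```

y_svg = 147.0900 − y_m.

[1] S495→`#008000` (score); closed run; points: 20.7310,38.8280 32.3062,38.8280 32.3062,94.5502 20.7310,94.5502

[2] S495→`#008000` (score); closed run; points: 97.0482,64.0547 94.3508,50.4937 86.6691,38.9973 75.1727,31.3156 61.6117,28.6182 48.0507,31.3156 36.5543,38.9973 28.8726,50.4937 26.1752,64.0547 28.8726,77.6157 36.5543,89.1121 48.0507,96.7938 61.6117,99.4912 75.1727,96.7938 86.6691,89.1121 94.3508,77.6157

[3] S871→`#000000` (cut); closed run; points: 35.9985,54.6991 34.9265,49.3097 31.8736,44.7408 27.3047,41.6879 21.9153,40.6159 16.5259,41.6879 11.9570,44.7408 8.9041,49.3097 7.8321,54.6991 8.9041,60.0885 11.9570,64.6574 16.5259,67.7103 21.9153,68.7823 27.3047,67.7103 31.8736,64.6574 34.9265,60.0885

<svg xmlns="http://www.w3.org/2000/svg" width="138.5006mm" height="147.0900mm" viewBox="0 0 138.5006 147.0900">
  <polygon points="20.7310,38.8280 32.3062,38.8280 32.3062,94.5502 20.7310,94.5502" fill="none" stroke="#008000"/>
  <polygon points="97.0482,64.0547 94.3508,50.4937 86.6691,38.9973 75.1727,31.3156 61.6117,28.6182 48.0507,31.3156 36.5543,38.9973 28.8726,50.4937 26.1752,64.0547 28.8726,77.6157 36.5543,89.1121 48.0507,96.7938 61.6117,99.4912 75.1727,96.7938 86.6691,89.1121 94.3508,77.6157" fill="none" stroke="#008000"/>
  <polygon points="35.9985,54.6991 34.9265,49.3097 31.8736,44.7408 27.3047,41.6879 21.9153,40.6159 16.5259,41.6879 11.9570,44.7408 8.9041,49.3097 7.8321,54.6991 8.9041,60.0885 11.9570,64.6574 16.5259,67.7103 21.9153,68.7823 27.3047,67.7103 31.8736,64.6574 34.9265,60.0885" fill="none" stroke="#000000"/>
</svg>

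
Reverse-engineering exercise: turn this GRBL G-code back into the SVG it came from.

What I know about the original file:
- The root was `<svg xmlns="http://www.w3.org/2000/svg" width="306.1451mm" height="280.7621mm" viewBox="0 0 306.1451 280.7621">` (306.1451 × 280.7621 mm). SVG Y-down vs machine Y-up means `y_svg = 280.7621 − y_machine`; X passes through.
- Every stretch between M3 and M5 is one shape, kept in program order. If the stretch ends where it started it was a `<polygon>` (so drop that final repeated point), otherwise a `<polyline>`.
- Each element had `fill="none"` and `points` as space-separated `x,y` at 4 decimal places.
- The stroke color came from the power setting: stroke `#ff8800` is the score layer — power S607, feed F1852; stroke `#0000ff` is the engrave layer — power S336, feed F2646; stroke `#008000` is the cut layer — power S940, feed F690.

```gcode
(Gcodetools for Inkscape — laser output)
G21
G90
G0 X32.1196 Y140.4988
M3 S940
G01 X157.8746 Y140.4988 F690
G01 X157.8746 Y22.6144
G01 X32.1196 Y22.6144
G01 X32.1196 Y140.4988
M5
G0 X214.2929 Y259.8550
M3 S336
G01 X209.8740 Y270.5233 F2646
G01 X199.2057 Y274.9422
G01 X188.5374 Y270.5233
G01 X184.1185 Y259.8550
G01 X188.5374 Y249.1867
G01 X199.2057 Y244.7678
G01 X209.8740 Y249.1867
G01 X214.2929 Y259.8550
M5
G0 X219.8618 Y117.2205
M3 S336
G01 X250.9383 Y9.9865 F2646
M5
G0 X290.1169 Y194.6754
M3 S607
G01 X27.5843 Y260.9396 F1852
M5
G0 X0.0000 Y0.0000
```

<svg xmlns="http://www.w3.org/2000/svg" width="306.1451mm" height="280.7621mm" viewBox="0 0 306.1451 280.7621">
  <polygon points="32.1196,140.2633 157.8746,140.2633 157.8746,258.1477 32.1196,258.1477" fill="none" stroke="#008000"/>
  <polygon points="214.2929,20.9071 209.8740,10.2388 199.2057,5.8199 188.5374,10.2388 184.1185,20.9071 188.5374,31.5754 199.2057,35.9943 209.8740,31.5754" fill="none" stroke="#0000ff"/>
  <polyline points="219.8618,163.5416 250.9383,270.7756" fill="none" stroke="#0000ff"/>
  <polyline points="290.1169,86.0867 27.5843,19.8225" fill="none" stroke="#ff8800"/>
</svg>

Machine Y-up, SVG Y-down with viewBox height 280.7621, so y_svg = 280.7621 − y_machine; X carries over.

Run 1: S940 ⇒ cut layer `#008000`. The run returns to its start, so emit a `<polygon>` with points (Y-flipped): 32.1196,140.2633 157.8746,140.2633 157.8746,258.1477 32.1196,258.1477.

Run 2: S336 ⇒ engrave layer `#0000ff`. The run returns to its start, so emit a `<polygon>` with points (Y-flipped): 214.2929,20.9071 209.8740,10.2388 199.2057,5.8199 188.5374,10.2388 184.1185,20.9071 188.5374,31.5754 199.2057,35.9943 209.8740,31.5754.

Run 3: S336 ⇒ engrave layer `#0000ff`. The run is open, so emit a `<polyline>` with points (Y-flipped): 219.8618,163.5416 250.9383,270.7756.

Run 4: power S607 maps to stroke `#ff8800` (score). The run is open, so emit a `<polyline>` with points (Y-flipped): 290.1169,86.0867 27.5843,19.8225.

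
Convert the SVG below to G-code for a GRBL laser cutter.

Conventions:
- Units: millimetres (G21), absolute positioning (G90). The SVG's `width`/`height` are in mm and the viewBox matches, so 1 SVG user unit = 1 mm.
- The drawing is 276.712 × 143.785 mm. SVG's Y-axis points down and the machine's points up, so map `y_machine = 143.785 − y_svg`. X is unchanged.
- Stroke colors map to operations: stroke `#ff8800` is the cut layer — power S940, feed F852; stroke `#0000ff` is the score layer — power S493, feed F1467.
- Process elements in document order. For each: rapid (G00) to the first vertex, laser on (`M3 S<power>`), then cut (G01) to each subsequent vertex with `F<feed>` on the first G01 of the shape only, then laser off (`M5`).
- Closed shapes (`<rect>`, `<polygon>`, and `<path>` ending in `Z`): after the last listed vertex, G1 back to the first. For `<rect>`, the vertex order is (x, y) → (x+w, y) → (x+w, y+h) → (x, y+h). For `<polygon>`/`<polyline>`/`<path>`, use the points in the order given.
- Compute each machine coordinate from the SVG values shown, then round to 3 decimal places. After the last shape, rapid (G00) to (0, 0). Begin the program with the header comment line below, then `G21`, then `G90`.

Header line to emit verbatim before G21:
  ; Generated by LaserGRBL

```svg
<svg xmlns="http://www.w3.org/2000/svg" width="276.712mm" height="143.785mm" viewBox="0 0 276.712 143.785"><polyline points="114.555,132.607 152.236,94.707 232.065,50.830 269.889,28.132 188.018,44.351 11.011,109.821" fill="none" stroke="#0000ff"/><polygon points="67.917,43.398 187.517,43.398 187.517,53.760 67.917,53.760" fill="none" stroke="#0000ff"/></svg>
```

; Generated by LaserGRBL
G21
G90
G00 X114.555 Y11.178
M3 S493
G01 X152.236 Y49.078 F1467
G01 X232.065 Y92.955
G01 X269.889 Y115.653
G01 X188.018 Y99.434
G01 X11.011 Y33.964
M5
G00 X67.917 Y100.387
M3 S493
G01 X187.517 Y100.387 F1467
G01 X187.517 Y90.025
G01 X67.917 Y90.025
G01 X67.917 Y100.387
M5
G00 X0.000 Y0.000

viewBox `0 0 276.712 143.785` with mm width/height → 1 unit = 1 mm. Flip: y_m = 143.785 − y_svg.

**Shape 1** — `<polyline>` open polyline, stroke `#0000ff` → score (S493, F1467). Machine vertices: (114.555,11.178) → (152.236,49.078) → (232.065,92.955) → (269.889,115.653) → (188.018,99.434) → (11.011,33.964). Open path.

**Shape 2** — `<polygon>` rectangle, stroke `#0000ff` → score (S493, F1467). Machine vertices: (67.917,100.387) → (187.517,100.387) → (187.517,90.025) → (67.917,90.025) → (67.917,100.387). Closed: final G1 returns to the first vertex.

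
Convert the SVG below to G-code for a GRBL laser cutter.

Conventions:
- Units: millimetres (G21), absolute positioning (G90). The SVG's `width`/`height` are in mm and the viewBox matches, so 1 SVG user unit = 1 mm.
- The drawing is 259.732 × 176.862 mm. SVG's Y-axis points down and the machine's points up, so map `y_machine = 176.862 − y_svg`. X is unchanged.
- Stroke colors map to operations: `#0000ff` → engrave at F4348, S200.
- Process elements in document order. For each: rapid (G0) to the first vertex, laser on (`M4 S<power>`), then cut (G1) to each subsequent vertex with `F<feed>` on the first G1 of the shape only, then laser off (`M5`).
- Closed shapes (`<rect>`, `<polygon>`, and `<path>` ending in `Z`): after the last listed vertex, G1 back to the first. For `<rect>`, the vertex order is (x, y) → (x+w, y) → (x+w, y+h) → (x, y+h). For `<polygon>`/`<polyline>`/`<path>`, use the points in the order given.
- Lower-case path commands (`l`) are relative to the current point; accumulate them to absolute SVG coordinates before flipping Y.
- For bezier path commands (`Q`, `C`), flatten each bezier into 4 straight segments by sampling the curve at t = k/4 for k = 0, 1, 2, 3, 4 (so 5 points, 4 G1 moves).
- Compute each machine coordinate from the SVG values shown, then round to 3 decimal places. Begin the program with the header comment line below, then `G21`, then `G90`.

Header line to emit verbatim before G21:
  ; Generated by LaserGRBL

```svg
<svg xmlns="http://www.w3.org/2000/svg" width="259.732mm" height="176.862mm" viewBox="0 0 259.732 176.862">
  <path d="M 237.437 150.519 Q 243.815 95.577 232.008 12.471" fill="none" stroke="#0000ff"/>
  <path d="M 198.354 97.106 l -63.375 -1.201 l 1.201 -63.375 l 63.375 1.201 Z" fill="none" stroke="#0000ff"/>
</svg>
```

; Generated by LaserGRBL
G21
G90
G0 X237.437 Y26.343
M4 S200
G1 X239.489 Y55.574 F4348
G1 X239.269 Y88.326
G1 X236.775 Y124.598
G1 X232.008 Y164.391
M5
G0 X198.354 Y79.756
M4 S200
G1 X134.979 Y80.957 F4348
G1 X136.180 Y144.332
G1 X199.555 Y143.131
G1 X198.354 Y79.756
M5

viewBox `0 0 259.732 176.862` with mm width/height → 1 unit = 1 mm. Flip: y_m = 176.862 − y_svg.

**Shape 1** — `<path>` quadratic bezier, stroke `#0000ff` → engrave (S200, F4348). Control points (SVG): P0=(237.437,150.519), P1=(243.815,95.577), P2=(232.008,12.471); sampled at t=k/4. Machine vertices: (237.437,26.343) → (239.489,55.574) → (239.269,88.326) → (236.775,124.598) → (232.008,164.391). Open path.

**Shape 2** — `<path>` regular polygon, stroke `#0000ff` → engrave (S200, F4348). Machine vertices: (198.354,79.756) → (134.979,80.957) → (136.180,144.332) → (199.555,143.131) → (198.354,79.756). Closed: final G1 returns to the first vertex.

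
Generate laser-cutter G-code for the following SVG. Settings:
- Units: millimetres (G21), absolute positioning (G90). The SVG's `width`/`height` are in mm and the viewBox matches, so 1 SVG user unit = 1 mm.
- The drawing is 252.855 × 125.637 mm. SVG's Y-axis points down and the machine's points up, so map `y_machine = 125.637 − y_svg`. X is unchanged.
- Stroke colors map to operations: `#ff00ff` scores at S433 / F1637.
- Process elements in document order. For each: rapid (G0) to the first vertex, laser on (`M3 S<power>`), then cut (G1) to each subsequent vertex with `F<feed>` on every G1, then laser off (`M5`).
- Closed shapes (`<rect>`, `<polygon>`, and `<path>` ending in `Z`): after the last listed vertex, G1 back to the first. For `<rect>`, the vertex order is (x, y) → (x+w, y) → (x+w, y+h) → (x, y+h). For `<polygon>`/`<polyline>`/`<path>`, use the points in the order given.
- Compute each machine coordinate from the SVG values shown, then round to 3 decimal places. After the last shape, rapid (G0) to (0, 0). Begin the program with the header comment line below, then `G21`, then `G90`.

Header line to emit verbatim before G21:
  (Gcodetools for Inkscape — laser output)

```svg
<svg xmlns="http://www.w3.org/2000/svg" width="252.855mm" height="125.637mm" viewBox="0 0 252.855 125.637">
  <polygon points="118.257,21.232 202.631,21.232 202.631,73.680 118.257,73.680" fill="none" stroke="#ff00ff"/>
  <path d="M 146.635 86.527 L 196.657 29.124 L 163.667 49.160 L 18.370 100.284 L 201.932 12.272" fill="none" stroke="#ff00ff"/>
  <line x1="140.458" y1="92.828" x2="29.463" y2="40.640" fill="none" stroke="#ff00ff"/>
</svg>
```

viewBox `0 0 252.855 125.637` with mm width/height → 1 unit = 1 mm. Flip: y_m = 125.637 − y_svg.

**Shape 1** — `<polygon>` rectangle, stroke `#ff00ff` → score (S433, F1637). Machine vertices: (118.257,104.405) → (202.631,104.405) → (202.631,51.957) → (118.257,51.957) → (118.257,104.405). Closed: final G1 returns to the first vertex.

**Shape 2** — `<path>` open polyline, stroke `#ff00ff` → score (S433, F1637). Machine vertices: (146.635,39.110) → (196.657,96.513) → (163.667,76.477) → (18.370,25.353) → (201.932,113.365). Open path.

**Shape 3** — `<line>` line segment, stroke `#ff00ff` → score (S433, F1637). Machine vertices: (140.458,32.809) → (29.463,84.997). Open path.

(Gcodetools for Inkscape — laser output)
G21
G90
G0 X118.257 Y104.405
M3 S433
G1 X202.631 Y104.405 F1637
G1 X202.631 Y51.957 F1637
G1 X118.257 Y51.957 F1637
G1 X118.257 Y104.405 F1637
M5
G0 X146.635 Y39.110
M3 S433
G1 X196.657 Y96.513 F1637
G1 X163.667 Y76.477 F1637
G1 X18.370 Y25.353 F1637
G1 X201.932 Y113.365 F1637
M5
G0 X140.458 Y32.809
M3 S433
G1 X29.463 Y84.997 F1637
M5
G0 X0.000 Y0.000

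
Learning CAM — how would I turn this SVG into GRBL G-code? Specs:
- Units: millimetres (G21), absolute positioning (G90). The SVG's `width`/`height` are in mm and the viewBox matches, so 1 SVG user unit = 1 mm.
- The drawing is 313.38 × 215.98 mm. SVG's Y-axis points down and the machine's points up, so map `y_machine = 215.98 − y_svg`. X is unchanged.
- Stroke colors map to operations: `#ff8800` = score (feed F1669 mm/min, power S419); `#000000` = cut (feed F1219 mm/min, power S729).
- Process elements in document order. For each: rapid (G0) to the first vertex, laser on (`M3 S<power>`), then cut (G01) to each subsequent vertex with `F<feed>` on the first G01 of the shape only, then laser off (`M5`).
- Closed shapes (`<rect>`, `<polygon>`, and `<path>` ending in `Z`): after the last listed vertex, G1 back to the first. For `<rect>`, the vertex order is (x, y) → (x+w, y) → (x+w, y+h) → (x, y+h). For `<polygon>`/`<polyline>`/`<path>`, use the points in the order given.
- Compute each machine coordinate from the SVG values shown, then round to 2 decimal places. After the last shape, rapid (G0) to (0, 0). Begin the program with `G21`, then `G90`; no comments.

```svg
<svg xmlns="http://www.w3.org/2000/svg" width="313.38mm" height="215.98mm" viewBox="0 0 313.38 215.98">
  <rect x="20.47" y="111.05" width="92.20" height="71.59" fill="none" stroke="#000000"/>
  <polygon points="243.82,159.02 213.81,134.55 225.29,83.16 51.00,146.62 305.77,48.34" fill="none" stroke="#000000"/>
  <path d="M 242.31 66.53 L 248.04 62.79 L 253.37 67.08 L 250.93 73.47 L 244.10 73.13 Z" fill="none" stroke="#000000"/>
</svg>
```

G21
G90
G0 X20.47 Y104.93
M3 S729
G01 X112.67 Y104.93 F1219
G01 X112.67 Y33.34
G01 X20.47 Y33.34
G01 X20.47 Y104.93
M5
G0 X243.82 Y56.96
M3 S729
G01 X213.81 Y81.43 F1219
G01 X225.29 Y132.82
G01 X51.00 Y69.36
G01 X305.77 Y167.64
G01 X243.82 Y56.96
M5
G0 X242.31 Y149.45
M3 S729
G01 X248.04 Y153.19 F1219
G01 X253.37 Y148.90
G01 X250.93 Y142.51
G01 X244.10 Y142.85
G01 X242.31 Y149.45
M5
G0 X0.00 Y0.00

viewBox `0 0 313.38 215.98` with mm width/height → 1 unit = 1 mm. Flip: y_m = 215.98 − y_svg.

**Shape 1** — `<rect>` rectangle, stroke `#000000` → cut (S729, F1219). Machine vertices: (20.47,104.93) → (112.67,104.93) → (112.67,33.34) → (20.47,33.34) → (20.47,104.93). Closed: final G1 returns to the first vertex.

**Shape 2** — `<polygon>` closed polygon, stroke `#000000` → cut (S729, F1219). Machine vertices: (243.82,56.96) → (213.81,81.43) → (225.29,132.82) → (51.00,69.36) → (305.77,167.64) → (243.82,56.96). Closed: final G1 returns to the first vertex.

**Shape 3** — `<path>` regular polygon, stroke `#000000` → cut (S729, F1219). Machine vertices: (242.31,149.45) → (248.04,153.19) → (253.37,148.90) → (250.93,142.51) → (244.10,142.85) → (242.31,149.45). Closed: final G1 returns to the first vertex.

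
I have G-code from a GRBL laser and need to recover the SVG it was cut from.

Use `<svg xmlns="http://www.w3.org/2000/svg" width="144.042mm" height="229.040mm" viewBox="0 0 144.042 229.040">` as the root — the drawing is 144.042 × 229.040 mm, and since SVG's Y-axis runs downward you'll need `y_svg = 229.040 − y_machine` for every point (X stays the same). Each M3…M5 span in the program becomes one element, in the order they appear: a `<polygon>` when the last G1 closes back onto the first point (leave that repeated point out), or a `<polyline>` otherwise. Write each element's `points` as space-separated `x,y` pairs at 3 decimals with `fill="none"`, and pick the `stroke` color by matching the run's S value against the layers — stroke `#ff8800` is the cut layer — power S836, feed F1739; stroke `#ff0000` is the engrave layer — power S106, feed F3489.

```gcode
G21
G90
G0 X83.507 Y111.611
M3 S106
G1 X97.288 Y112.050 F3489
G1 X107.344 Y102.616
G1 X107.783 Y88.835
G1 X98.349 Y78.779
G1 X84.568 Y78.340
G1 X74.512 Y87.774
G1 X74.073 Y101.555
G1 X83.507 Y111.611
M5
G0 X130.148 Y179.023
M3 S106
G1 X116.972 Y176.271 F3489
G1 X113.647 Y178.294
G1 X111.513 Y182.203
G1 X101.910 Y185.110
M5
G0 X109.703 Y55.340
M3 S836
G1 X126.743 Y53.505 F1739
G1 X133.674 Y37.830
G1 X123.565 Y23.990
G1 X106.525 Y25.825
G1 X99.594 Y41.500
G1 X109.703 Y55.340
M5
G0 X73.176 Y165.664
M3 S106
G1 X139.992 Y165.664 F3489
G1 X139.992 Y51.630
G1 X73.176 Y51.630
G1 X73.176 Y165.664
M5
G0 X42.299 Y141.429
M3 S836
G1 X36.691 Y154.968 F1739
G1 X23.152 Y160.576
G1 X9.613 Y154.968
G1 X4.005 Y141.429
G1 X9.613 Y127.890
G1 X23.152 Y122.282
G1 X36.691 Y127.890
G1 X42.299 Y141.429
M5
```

<svg xmlns="http://www.w3.org/2000/svg" width="144.042mm" height="229.040mm" viewBox="0 0 144.042 229.040">
  <polygon points="83.507,117.429 97.288,116.990 107.344,126.424 107.783,140.205 98.349,150.261 84.568,150.700 74.512,141.266 74.073,127.485" fill="none" stroke="#ff0000"/>
  <polyline points="130.148,50.017 116.972,52.769 113.647,50.746 111.513,46.837 101.910,43.930" fill="none" stroke="#ff0000"/>
  <polygon points="109.703,173.700 126.743,175.535 133.674,191.210 123.565,205.050 106.525,203.215 99.594,187.540" fill="none" stroke="#ff8800"/>
  <polygon points="73.176,63.376 139.992,63.376 139.992,177.410 73.176,177.410" fill="none" stroke="#ff0000"/>
  <polygon points="42.299,87.611 36.691,74.072 23.152,68.464 9.613,74.072 4.005,87.611 9.613,101.150 23.152,106.758 36.691,101.150" fill="none" stroke="#ff8800"/>
</svg>

Each laser-on run becomes one SVG element. Flip Y back into SVG space with y_svg = 229.040 − y_machine.

Run 1: power S106 maps to stroke `#ff0000` (engrave). The run returns to its start, so emit a `<polygon>` with points (Y-flipped): 83.507,117.429 97.288,116.990 107.344,126.424 107.783,140.205 98.349,150.261 84.568,150.700 74.512,141.266 74.073,127.485.

Run 2: the run's S106 means `#ff0000` (engrave). The run is open, so emit a `<polyline>` with points (Y-flipped): 130.148,50.017 116.972,52.769 113.647,50.746 111.513,46.837 101.910,43.930.

Run 3: the run's S836 means `#ff8800` (cut). The run returns to its start, so emit a `<polygon>` with points (Y-flipped): 109.703,173.700 126.743,175.535 133.674,191.210 123.565,205.050 106.525,203.215 99.594,187.540.

Run 4: S106 ⇒ engrave layer `#ff0000`. The run returns to its start, so emit a `<polygon>` with points (Y-flipped): 73.176,63.376 139.992,63.376 139.992,177.410 73.176,177.410.

Run 5: power S836 maps to stroke `#ff8800` (cut). The run returns to its start, so emit a `<polygon>` with points (Y-flipped): 42.299,87.611 36.691,74.072 23.152,68.464 9.613,74.072 4.005,87.611 9.613,101.150 23.152,106.758 36.691,101.150.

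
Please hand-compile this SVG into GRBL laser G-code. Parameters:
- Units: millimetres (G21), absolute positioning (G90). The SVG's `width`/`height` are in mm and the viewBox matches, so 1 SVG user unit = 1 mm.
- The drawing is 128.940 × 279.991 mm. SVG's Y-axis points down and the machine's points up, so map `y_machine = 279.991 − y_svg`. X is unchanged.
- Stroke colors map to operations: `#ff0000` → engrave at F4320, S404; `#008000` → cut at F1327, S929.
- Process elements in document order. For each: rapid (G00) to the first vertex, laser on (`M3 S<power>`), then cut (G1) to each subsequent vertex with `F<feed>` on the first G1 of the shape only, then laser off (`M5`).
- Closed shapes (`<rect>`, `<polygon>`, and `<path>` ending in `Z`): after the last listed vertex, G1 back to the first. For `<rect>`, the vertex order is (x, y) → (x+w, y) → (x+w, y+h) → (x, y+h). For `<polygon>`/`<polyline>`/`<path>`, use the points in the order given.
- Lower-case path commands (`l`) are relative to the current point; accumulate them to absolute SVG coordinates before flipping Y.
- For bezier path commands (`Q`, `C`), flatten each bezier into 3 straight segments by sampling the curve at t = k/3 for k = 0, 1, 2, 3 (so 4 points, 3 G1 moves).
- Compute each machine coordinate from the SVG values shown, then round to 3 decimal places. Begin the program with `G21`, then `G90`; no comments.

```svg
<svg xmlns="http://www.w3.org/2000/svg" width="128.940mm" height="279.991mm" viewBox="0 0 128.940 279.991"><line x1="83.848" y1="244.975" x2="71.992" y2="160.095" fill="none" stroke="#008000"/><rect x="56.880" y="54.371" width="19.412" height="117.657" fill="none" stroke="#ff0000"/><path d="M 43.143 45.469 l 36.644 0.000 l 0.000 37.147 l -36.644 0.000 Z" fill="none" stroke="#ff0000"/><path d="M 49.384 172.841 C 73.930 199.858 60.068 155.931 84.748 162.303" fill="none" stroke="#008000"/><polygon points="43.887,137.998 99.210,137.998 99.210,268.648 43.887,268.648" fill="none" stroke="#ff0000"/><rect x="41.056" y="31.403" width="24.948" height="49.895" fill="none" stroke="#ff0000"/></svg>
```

G21
G90
G00 X83.848 Y35.016
M3 S929
G1 X71.992 Y119.896 F1327
M5
G00 X56.880 Y225.620
M3 S404
G1 X76.292 Y225.620 F4320
G1 X76.292 Y107.963
G1 X56.880 Y107.963
G1 X56.880 Y225.620
M5
G00 X43.143 Y234.522
M3 S404
G1 X79.787 Y234.522 F4320
G1 X79.787 Y197.375
G1 X43.143 Y197.375
G1 X43.143 Y234.522
M5
G00 X49.384 Y107.150
M3 S929
G1 X63.977 Y99.291 F1327
G1 X70.065 Y111.784
G1 X84.748 Y117.688
M5
G00 X43.887 Y141.993
M3 S404
G1 X99.210 Y141.993 F4320
G1 X99.210 Y11.343
G1 X43.887 Y11.343
G1 X43.887 Y141.993
M5
G00 X41.056 Y248.588
M3 S404
G1 X66.004 Y248.588 F4320
G1 X66.004 Y198.693
G1 X41.056 Y198.693
G1 X41.056 Y248.588
M5

1 u = 1 mm; y_m = 279.991 − y.

[1] `<line>` line segment, #008000→cut S929 F1327: (83.848,35.016) → (71.992,119.896)

[2] `<rect>` rectangle, #ff0000→engrave S404 F4320: (56.880,225.620) → (76.292,225.620) → (76.292,107.963) → (56.880,107.963) → (56.880,225.620) (closed)

[3] `<path>` rectangle, #ff0000→engrave S404 F4320: (43.143,234.522) → (79.787,234.522) → (79.787,197.375) → (43.143,197.375) → (43.143,234.522) (closed)

[4] `<path>` cubic bezier, #008000→cut S929 F1327: (49.384,107.150) → (63.977,99.291) → (70.065,111.784) → (84.748,117.688)

[5] `<polygon>` rectangle, #ff0000→engrave S404 F4320: (43.887,141.993) → (99.210,141.993) → (99.210,11.343) → (43.887,11.343) → (43.887,141.993) (closed)

[6] `<rect>` rectangle, #ff0000→engrave S404 F4320: (41.056,248.588) → (66.004,248.588) → (66.004,198.693) → (41.056,198.693) → (41.056,248.588) (closed)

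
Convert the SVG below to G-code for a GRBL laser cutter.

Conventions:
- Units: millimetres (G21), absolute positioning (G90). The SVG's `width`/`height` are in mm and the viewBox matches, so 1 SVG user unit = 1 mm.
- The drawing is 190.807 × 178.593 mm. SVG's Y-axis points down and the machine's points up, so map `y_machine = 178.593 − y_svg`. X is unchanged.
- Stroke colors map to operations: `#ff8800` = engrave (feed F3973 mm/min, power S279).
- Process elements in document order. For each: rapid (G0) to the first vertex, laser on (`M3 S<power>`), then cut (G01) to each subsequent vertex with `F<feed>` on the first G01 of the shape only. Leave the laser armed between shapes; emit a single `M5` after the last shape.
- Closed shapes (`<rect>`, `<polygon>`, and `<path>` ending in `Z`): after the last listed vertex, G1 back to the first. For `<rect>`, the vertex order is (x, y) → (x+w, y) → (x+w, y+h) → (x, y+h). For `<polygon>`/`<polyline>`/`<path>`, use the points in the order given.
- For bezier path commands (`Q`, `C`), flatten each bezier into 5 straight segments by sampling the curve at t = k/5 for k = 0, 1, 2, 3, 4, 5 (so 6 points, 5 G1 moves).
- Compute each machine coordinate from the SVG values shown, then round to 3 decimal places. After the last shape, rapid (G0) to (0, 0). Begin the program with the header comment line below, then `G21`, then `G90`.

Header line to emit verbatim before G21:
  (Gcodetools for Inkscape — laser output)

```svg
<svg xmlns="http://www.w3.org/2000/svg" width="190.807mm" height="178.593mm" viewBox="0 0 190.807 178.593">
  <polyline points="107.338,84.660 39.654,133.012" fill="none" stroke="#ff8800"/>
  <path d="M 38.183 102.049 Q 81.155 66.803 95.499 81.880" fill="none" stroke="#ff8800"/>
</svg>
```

1 u = 1 mm; y_m = 178.593 − y.

[1] `<polyline>` line segment, #ff8800→engrave S279 F3973: (107.338,93.933) → (39.654,45.581)

[2] `<path>` quadratic bezier, #ff8800→engrave S279 F3973: (38.183,76.544) → (54.227,88.629) → (67.980,96.689) → (79.443,100.723) → (88.616,100.731) → (95.499,96.713)

(Gcodetools for Inkscape — laser output)
G21
G90
G0 X107.338 Y93.933
M3 S279
G01 X39.654 Y45.581 F3973
G0 X38.183 Y76.544
M3 S279
G01 X54.227 Y88.629 F3973
G01 X67.980 Y96.689
G01 X79.443 Y100.723
G01 X88.616 Y100.731
G01 X95.499 Y96.713
M5
G0 X0.000 Y0.000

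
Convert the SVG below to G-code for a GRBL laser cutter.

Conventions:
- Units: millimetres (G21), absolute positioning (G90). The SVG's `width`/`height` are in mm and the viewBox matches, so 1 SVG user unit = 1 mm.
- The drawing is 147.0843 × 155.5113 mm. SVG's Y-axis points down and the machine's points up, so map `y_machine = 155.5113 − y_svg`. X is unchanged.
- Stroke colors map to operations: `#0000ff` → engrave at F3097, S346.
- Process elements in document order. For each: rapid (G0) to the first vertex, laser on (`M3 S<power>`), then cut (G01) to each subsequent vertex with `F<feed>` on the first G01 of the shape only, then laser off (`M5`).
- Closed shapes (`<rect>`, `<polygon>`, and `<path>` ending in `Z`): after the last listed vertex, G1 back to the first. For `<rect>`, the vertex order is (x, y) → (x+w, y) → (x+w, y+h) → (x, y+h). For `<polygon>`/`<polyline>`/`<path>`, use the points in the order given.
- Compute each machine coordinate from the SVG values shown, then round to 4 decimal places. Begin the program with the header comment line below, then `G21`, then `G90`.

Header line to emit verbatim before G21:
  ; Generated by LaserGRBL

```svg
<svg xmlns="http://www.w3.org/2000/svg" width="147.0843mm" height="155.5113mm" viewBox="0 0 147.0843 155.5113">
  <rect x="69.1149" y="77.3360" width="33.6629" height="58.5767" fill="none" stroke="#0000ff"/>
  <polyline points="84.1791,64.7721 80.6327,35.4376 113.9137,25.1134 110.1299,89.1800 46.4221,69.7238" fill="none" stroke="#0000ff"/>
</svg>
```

; Generated by LaserGRBL
G21
G90
G0 X69.1149 Y78.1753
M3 S346
G01 X102.7778 Y78.1753 F3097
G01 X102.7778 Y19.5986
G01 X69.1149 Y19.5986
G01 X69.1149 Y78.1753
M5
G0 X84.1791 Y90.7392
M3 S346
G01 X80.6327 Y120.0737 F3097
G01 X113.9137 Y130.3979
G01 X110.1299 Y66.3313
G01 X46.4221 Y85.7875
M5

viewBox `0 0 147.0843 155.5113` with mm width/height → 1 unit = 1 mm. Flip: y_m = 155.5113 − y_svg.

**Shape 1** — `<rect>` rectangle, stroke `#0000ff` → engrave (S346, F3097). Machine vertices: (69.1149,78.1753) → (102.7778,78.1753) → (102.7778,19.5986) → (69.1149,19.5986) → (69.1149,78.1753). Closed: final G1 returns to the first vertex.

**Shape 2** — `<polyline>` open polyline, stroke `#0000ff` → engrave (S346, F3097). Machine vertices: (84.1791,90.7392) → (80.6327,120.0737) → (113.9137,130.3979) → (110.1299,66.3313) → (46.4221,85.7875). Open path.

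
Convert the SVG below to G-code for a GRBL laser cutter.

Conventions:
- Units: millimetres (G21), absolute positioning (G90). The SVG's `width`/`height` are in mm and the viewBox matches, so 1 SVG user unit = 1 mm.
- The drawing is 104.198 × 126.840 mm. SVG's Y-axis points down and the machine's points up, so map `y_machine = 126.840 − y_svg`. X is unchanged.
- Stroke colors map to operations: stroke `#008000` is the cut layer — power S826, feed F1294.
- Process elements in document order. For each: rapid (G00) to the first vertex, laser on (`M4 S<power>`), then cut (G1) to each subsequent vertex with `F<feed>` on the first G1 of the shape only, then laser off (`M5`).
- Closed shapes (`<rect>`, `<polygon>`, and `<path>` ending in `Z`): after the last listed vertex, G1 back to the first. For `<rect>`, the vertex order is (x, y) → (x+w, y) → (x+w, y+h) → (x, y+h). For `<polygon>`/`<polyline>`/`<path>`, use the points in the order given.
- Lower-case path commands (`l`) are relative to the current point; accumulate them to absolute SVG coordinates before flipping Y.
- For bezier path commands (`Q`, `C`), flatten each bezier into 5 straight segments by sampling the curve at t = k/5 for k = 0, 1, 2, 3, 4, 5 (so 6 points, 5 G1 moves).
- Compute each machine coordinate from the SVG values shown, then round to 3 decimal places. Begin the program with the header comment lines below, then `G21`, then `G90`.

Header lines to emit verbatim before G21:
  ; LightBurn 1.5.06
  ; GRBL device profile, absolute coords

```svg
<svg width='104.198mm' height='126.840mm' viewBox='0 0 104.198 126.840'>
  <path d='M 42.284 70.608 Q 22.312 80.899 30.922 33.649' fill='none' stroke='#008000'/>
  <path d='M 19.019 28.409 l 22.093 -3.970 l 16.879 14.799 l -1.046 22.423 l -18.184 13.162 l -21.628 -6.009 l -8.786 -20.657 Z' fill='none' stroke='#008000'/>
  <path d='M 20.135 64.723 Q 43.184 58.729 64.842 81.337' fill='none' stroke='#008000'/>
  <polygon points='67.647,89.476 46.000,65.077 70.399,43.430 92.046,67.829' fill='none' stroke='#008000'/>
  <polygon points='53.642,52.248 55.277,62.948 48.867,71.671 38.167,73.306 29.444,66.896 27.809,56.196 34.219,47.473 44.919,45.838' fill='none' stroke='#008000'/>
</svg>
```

viewBox `0 0 104.198 126.840` with mm width/height → 1 unit = 1 mm. Flip: y_m = 126.840 − y_svg.

**Shape 1** — `<path>` quadratic bezier, stroke `#008000` → cut (S826, F1294). Control points (SVG): P0=(42.284,70.608), P1=(22.312,80.899), P2=(30.922,33.649); sampled at t=k/5. Machine vertices: (42.284,56.232) → (35.438,54.417) → (30.880,57.206) → (28.607,64.598) → (28.621,76.593) → (30.922,93.191). Open path.

**Shape 2** — `<path>` regular polygon, stroke `#008000` → cut (S826, F1294). Machine vertices: (19.019,98.431) → (41.112,102.401) → (57.991,87.602) → (56.945,65.179) → (38.761,52.017) → (17.133,58.026) → (8.347,78.683) → (19.019,98.431). Closed: final G1 returns to the first vertex.

**Shape 3** — `<path>` quadratic bezier, stroke `#008000` → cut (S826, F1294). Control points (SVG): P0=(20.135,64.723), P1=(43.184,58.729), P2=(64.842,81.337); sampled at t=k/5. Machine vertices: (20.135,62.117) → (29.299,63.371) → (38.352,62.336) → (47.293,59.013) → (56.123,53.402) → (64.842,45.503). Open path.

**Shape 4** — `<polygon>` regular polygon, stroke `#008000` → cut (S826, F1294). Machine vertices: (67.647,37.364) → (46.000,61.763) → (70.399,83.410) → (92.046,59.011) → (67.647,37.364). Closed: final G1 returns to the first vertex.

**Shape 5** — `<polygon>` regular polygon, stroke `#008000` → cut (S826, F1294). Machine vertices: (53.642,74.592) → (55.277,63.892) → (48.867,55.169) → (38.167,53.534) → (29.444,59.944) → (27.809,70.644) → (34.219,79.367) → (44.919,81.002) → (53.642,74.592). Closed: final G1 returns to the first vertex.

; LightBurn 1.5.06
; GRBL device profile, absolute coords
G21
G90
G00 X42.284 Y56.232
M4 S826
G1 X35.438 Y54.417 F1294
G1 X30.880 Y57.206
G1 X28.607 Y64.598
G1 X28.621 Y76.593
G1 X30.922 Y93.191
M5
G00 X19.019 Y98.431
M4 S826
G1 X41.112 Y102.401 F1294
G1 X57.991 Y87.602
G1 X56.945 Y65.179
G1 X38.761 Y52.017
G1 X17.133 Y58.026
G1 X8.347 Y78.683
G1 X19.019 Y98.431
M5
G00 X20.135 Y62.117
M4 S826
G1 X29.299 Y63.371 F1294
G1 X38.352 Y62.336
G1 X47.293 Y59.013
G1 X56.123 Y53.402
G1 X64.842 Y45.503
M5
G00 X67.647 Y37.364
M4 S826
G1 X46.000 Y61.763 F1294
G1 X70.399 Y83.410
G1 X92.046 Y59.011
G1 X67.647 Y37.364
M5
G00 X53.642 Y74.592
M4 S826
G1 X55.277 Y63.892 F1294
G1 X48.867 Y55.169
G1 X38.167 Y53.534
G1 X29.444 Y59.944
G1 X27.809 Y70.644
G1 X34.219 Y79.367
G1 X44.919 Y81.002
G1 X53.642 Y74.592
M5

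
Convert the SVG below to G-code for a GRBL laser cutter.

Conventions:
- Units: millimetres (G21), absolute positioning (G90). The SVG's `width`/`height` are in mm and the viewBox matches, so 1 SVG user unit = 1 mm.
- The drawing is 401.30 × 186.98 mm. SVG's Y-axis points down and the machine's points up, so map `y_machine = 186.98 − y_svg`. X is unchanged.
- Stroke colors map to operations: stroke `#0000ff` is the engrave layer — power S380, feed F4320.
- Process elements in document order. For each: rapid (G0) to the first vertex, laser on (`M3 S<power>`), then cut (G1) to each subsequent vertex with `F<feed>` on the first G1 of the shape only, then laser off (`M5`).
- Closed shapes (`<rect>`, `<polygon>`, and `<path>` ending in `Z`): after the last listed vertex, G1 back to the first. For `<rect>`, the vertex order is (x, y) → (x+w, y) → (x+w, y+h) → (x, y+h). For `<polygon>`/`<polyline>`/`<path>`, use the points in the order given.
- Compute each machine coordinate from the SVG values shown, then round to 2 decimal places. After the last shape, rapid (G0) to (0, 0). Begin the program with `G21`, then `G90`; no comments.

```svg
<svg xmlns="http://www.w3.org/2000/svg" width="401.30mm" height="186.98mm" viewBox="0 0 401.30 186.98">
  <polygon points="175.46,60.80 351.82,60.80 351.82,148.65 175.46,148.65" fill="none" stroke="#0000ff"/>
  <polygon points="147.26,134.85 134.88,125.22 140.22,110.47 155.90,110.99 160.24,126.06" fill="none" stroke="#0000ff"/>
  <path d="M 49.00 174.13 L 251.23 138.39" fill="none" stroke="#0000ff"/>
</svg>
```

G21
G90
G0 X175.46 Y126.18
M3 S380
G1 X351.82 Y126.18 F4320
G1 X351.82 Y38.33
G1 X175.46 Y38.33
G1 X175.46 Y126.18
M5
G0 X147.26 Y52.13
M3 S380
G1 X134.88 Y61.76 F4320
G1 X140.22 Y76.51
G1 X155.90 Y75.99
G1 X160.24 Y60.92
G1 X147.26 Y52.13
M5
G0 X49.00 Y12.85
M3 S380
G1 X251.23 Y48.59 F4320
M5
G0 X0.00 Y0.00

1 u = 1 mm; y_m = 186.98 − y.

[1] `<polygon>` rectangle, #0000ff→engrave S380 F4320: (175.46,126.18) → (351.82,126.18) → (351.82,38.33) → (175.46,38.33) → (175.46,126.18) (closed)

[2] `<polygon>` regular polygon, #0000ff→engrave S380 F4320: (147.26,52.13) → (134.88,61.76) → (140.22,76.51) → (155.90,75.99) → (160.24,60.92) → (147.26,52.13) (closed)

[3] `<path>` line segment, #0000ff→engrave S380 F4320: (49.00,12.85) → (251.23,48.59)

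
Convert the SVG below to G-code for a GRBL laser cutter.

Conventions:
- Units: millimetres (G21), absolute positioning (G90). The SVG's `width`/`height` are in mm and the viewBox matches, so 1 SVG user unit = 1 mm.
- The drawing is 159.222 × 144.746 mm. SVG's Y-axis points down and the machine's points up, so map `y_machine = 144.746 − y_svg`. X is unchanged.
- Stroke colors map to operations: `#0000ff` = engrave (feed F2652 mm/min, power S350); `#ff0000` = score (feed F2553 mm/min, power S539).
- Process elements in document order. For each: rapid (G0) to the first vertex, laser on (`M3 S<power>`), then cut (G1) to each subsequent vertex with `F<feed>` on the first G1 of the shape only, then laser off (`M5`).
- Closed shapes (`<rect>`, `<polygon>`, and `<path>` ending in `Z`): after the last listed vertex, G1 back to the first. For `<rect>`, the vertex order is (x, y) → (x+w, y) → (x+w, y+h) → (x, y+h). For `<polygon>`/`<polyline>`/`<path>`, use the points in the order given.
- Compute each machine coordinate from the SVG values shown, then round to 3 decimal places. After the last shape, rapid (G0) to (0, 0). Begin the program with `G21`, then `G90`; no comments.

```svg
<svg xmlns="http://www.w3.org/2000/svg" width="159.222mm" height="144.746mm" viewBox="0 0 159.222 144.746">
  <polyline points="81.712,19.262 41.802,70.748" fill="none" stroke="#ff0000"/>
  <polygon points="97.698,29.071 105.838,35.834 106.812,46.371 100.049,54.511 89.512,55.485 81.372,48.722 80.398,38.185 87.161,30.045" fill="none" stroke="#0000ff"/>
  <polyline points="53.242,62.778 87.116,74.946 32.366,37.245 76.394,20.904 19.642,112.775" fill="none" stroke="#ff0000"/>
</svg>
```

G21
G90
G0 X81.712 Y125.484
M3 S539
G1 X41.802 Y73.998 F2553
M5
G0 X97.698 Y115.675
M3 S350
G1 X105.838 Y108.912 F2652
G1 X106.812 Y98.375
G1 X100.049 Y90.235
G1 X89.512 Y89.261
G1 X81.372 Y96.024
G1 X80.398 Y106.561
G1 X87.161 Y114.701
G1 X97.698 Y115.675
M5
G0 X53.242 Y81.968
M3 S539
G1 X87.116 Y69.800 F2553
G1 X32.366 Y107.501
G1 X76.394 Y123.842
G1 X19.642 Y31.971
M5
G0 X0.000 Y0.000

Since the viewBox matches the mm dimensions, user units are millimetres directly. The only transform is the Y-flip y_m = 144.746 − y_svg.

Shape 1 is a line segment drawn with `<polyline>`. Its stroke #ff0000 means score at S539, F2553. After flipping Y the toolpath is (81.712,125.484) → (41.802,73.998).

Shape 2 is a regular polygon drawn with `<polygon>`. Its stroke #0000ff means engrave at S350, F2652. After flipping Y the toolpath is (97.698,115.675) → (105.838,108.912) → (106.812,98.375) → (100.049,90.235) → (89.512,89.261) → (81.372,96.024) → (80.398,106.561) → (87.161,114.701) → (97.698,115.675), returning to the start.

Shape 3 is a open polyline drawn with `<polyline>`. Its stroke #ff0000 means score at S539, F2553. After flipping Y the toolpath is (53.242,81.968) → (87.116,69.800) → (32.366,107.501) → (76.394,123.842) → (19.642,31.971).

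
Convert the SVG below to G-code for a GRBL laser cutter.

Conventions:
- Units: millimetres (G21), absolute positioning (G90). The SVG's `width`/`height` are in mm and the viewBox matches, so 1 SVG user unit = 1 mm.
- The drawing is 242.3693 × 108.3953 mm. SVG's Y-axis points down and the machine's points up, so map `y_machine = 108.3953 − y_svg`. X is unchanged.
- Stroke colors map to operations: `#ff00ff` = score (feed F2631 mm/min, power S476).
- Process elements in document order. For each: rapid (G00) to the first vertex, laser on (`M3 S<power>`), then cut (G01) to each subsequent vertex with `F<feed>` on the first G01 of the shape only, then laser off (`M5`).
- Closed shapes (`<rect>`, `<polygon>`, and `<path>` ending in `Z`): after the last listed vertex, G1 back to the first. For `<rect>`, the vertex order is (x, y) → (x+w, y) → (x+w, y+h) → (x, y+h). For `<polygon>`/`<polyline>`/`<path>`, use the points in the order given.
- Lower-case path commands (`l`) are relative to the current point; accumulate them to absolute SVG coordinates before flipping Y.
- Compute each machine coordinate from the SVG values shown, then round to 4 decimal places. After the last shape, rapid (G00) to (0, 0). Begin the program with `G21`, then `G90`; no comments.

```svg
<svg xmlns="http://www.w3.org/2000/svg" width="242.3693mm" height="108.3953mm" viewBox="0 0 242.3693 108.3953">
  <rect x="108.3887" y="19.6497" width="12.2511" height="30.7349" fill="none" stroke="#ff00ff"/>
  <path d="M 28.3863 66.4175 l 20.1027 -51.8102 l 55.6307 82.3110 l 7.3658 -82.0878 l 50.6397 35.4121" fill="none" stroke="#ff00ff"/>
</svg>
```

G21
G90
G00 X108.3887 Y88.7456
M3 S476
G01 X120.6398 Y88.7456 F2631
G01 X120.6398 Y58.0107
G01 X108.3887 Y58.0107
G01 X108.3887 Y88.7456
M5
G00 X28.3863 Y41.9778
M3 S476
G01 X48.4890 Y93.7880 F2631
G01 X104.1197 Y11.4770
G01 X111.4855 Y93.5648
G01 X162.1252 Y58.1527
M5
G00 X0.0000 Y0.0000

viewBox `0 0 242.3693 108.3953` with mm width/height → 1 unit = 1 mm. Flip: y_m = 108.3953 − y_svg.

**Shape 1** — `<rect>` rectangle, stroke `#ff00ff` → score (S476, F2631). Machine vertices: (108.3887,88.7456) → (120.6398,88.7456) → (120.6398,58.0107) → (108.3887,58.0107) → (108.3887,88.7456). Closed: final G1 returns to the first vertex.

**Shape 2** — `<path>` open polyline, stroke `#ff00ff` → score (S476, F2631). Machine vertices: (28.3863,41.9778) → (48.4890,93.7880) → (104.1197,11.4770) → (111.4855,93.5648) → (162.1252,58.1527). Open path.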